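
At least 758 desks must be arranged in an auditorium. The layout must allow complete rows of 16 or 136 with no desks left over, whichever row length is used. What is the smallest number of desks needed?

816

The number of desks must be a common multiple of 16 and 136, so a multiple of their LCM.
16 = 2^4
136 = 2^3 × 17
LCM(16, 136) = 2^4 × 17 = 272.
Smallest multiple of 272 that is ≥ 758: ⌈758/272⌉ × 272 = 3 × 272 = 816.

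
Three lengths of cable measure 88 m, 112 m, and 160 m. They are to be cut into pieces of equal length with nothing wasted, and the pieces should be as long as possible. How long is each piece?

Each piece length must divide every original length, so the longest possible is gcd(88, 112, 160).
88 = 2^3 × 11
112 = 2^4 × 7
160 = 2^5 × 5
gcd(88, 112, 160) = 2^3 = 8.

8 m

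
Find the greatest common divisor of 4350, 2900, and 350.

4350 = 2 × 3 × 5^2 × 29
2900 = 2^2 × 5^2 × 29
350 = 2 × 5^2 × 7
gcd(4350, 2900, 350) = 2 × 5^2 = 50.

50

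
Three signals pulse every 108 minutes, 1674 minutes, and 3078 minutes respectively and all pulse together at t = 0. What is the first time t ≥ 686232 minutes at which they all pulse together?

Joint pulses occur at multiples of LCM(108, 1674, 3078).
108 = 2^2 × 3^3
1674 = 2 × 3^3 × 31
3078 = 2 × 3^4 × 19
LCM(108, 1674, 3078) = 2^2 × 3^4 × 19 × 31 = 190836.
Smallest multiple of 190836 that is ≥ 686232: ⌈686232/190836⌉ × 190836 = 4 × 190836 = 763344.

763344 minutes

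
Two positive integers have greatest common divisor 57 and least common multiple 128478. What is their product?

For any two positive integers, gcd × lcm = product = 57 × 128478 = 7323246.

7323246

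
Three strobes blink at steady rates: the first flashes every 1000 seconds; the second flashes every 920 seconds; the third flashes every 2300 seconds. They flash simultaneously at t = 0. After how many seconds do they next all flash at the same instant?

We need the least common multiple of the intervals.
1000 = 2^3 × 5^3
920 = 2^3 × 5 × 23
2300 = 2^2 × 5^2 × 23
LCM(1000, 920, 2300) = 2^3 × 5^3 × 23 = 23000.

23000 seconds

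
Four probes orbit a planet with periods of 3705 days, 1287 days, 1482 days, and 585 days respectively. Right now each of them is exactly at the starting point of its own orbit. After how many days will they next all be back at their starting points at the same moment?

244530 days

They coincide at every common multiple of the periods; the first is the LCM.
3705 = 3 × 5 × 13 × 19
1287 = 3^2 × 11 × 13
1482 = 2 × 3 × 13 × 19
585 = 3^2 × 5 × 13
LCM(3705, 1287, 1482, 585) = 2 × 3^2 × 5 × 11 × 13 × 19 = 244530.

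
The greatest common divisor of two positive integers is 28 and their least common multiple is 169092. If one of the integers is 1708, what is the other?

2772

For two integers, gcd × lcm = product, so the other is (28 × 169092) / 1708 = 4734576 / 1708 = 2772.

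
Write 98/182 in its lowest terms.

98 = 2 × 7^2
182 = 2 × 7 × 13
gcd(98, 182) = 2 × 7 = 14.
Divide numerator and denominator by 14: 98/182 = 7/13.

7/13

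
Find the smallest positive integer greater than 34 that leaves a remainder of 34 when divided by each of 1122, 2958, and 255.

162724

N − 34 must be a common multiple of 1122, 2958, and 255.
1122 = 2 × 3 × 11 × 17
2958 = 2 × 3 × 17 × 29
255 = 3 × 5 × 17
LCM(1122, 2958, 255) = 2 × 3 × 5 × 11 × 17 × 29 = 162690.
Smallest N > 34 is LCM + 34 = 162690 + 34 = 162724.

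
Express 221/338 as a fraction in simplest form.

17/26

221 = 13 × 17
338 = 2 × 13^2
gcd(221, 338) = 13.
Divide numerator and denominator by 13: 221/338 = 17/26.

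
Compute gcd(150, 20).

150 = 2 × 3 × 5^2
20 = 2^2 × 5
gcd(150, 20) = 2 × 5 = 10.

10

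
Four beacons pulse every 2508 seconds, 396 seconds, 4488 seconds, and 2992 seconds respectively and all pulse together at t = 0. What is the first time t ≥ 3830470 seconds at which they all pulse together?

4093056 seconds

Joint pulses occur at multiples of LCM(2508, 396, 4488, 2992).
2508 = 2^2 × 3 × 11 × 19
396 = 2^2 × 3^2 × 11
4488 = 2^3 × 3 × 11 × 17
2992 = 2^4 × 11 × 17
LCM(2508, 396, 4488, 2992) = 2^4 × 3^2 × 11 × 17 × 19 = 511632.
Smallest multiple of 511632 that is ≥ 3830470: ⌈3830470/511632⌉ × 511632 = 8 × 511632 = 4093056.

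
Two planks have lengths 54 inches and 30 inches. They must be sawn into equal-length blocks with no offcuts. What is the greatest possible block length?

The block length must divide every plank, so the greatest is gcd(54, 30).
54 = 2 × 3^3
30 = 2 × 3 × 5
gcd(54, 30) = 2 × 3 = 6.

6 inches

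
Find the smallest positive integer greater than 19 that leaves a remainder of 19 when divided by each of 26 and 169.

357

N − 19 must be a common multiple of 26 and 169.
26 = 2 × 13
169 = 13^2
LCM(26, 169) = 2 × 13^2 = 338.
Smallest N > 19 is LCM + 19 = 338 + 19 = 357.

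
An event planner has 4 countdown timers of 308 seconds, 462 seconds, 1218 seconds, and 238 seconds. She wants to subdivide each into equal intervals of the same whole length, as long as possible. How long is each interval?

The interval must divide each timer length; the longest such is the gcd.
308 = 2^2 × 7 × 11
462 = 2 × 3 × 7 × 11
1218 = 2 × 3 × 7 × 29
238 = 2 × 7 × 17
gcd(308, 462, 1218, 238) = 2 × 7 = 14.

14 seconds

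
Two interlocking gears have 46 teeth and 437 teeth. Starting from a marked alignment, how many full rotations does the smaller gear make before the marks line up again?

19 rotations

They are all back at their starting positions together after one LCM of the periods.
46 = 2 × 23
437 = 19 × 23
LCM(46, 437) = 2 × 19 × 23 = 874.
Rotations for period 46: 874 / 46 = 19.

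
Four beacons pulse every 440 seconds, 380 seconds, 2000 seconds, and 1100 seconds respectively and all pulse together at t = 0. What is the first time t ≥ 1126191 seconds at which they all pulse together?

1254000 seconds

Joint pulses occur at multiples of LCM(440, 380, 2000, 1100).
440 = 2^3 × 5 × 11
380 = 2^2 × 5 × 19
2000 = 2^4 × 5^3
1100 = 2^2 × 5^2 × 11
LCM(440, 380, 2000, 1100) = 2^4 × 5^3 × 11 × 19 = 418000.
Smallest multiple of 418000 that is ≥ 1126191: ⌈1126191/418000⌉ × 418000 = 3 × 418000 = 1254000.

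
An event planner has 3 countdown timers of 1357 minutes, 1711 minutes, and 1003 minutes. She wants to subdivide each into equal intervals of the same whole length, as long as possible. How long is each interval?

The interval must divide each timer length; the longest such is the gcd.
1357 = 23 × 59
1711 = 29 × 59
1003 = 17 × 59
gcd(1357, 1711, 1003) = 59.

59 minutes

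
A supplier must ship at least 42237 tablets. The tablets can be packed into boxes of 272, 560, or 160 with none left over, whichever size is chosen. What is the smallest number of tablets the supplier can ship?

57120

The number of tablets must be a common multiple of 272, 560, and 160, so a multiple of their LCM.
272 = 2^4 × 17
560 = 2^4 × 5 × 7
160 = 2^5 × 5
LCM(272, 560, 160) = 2^5 × 5 × 7 × 17 = 19040.
Smallest multiple of 19040 that is ≥ 42237: ⌈42237/19040⌉ × 19040 = 3 × 19040 = 57120.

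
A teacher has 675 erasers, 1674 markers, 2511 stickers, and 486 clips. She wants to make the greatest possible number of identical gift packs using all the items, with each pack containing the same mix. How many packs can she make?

The pack count must divide each quantity, so the greatest is gcd(675, 1674, 2511, 486).
675 = 3^3 × 5^2
1674 = 2 × 3^3 × 31
2511 = 3^4 × 31
486 = 2 × 3^5
gcd(675, 1674, 2511, 486) = 3^3 = 27.

27 packs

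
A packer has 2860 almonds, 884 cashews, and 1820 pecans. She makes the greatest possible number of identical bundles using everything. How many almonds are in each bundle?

55

Number of bundles = gcd(2860, 884, 1820).
2860 = 2^2 × 5 × 11 × 13
884 = 2^2 × 13 × 17
1820 = 2^2 × 5 × 7 × 13
gcd(2860, 884, 1820) = 2^2 × 13 = 52.
almonds per bundle = 2860 / 52 = 55.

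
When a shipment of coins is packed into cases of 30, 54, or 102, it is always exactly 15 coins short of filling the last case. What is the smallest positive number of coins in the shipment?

Being 15 short of a full case of size k means N ≡ −15 (mod k), i.e. N + 15 is a multiple of each size.
30 = 2 × 3 × 5
54 = 2 × 3^3
102 = 2 × 3 × 17
LCM(30, 54, 102) = 2 × 3^3 × 5 × 17 = 4590.
Smallest positive N is 4590 − 15 = 4575.

4575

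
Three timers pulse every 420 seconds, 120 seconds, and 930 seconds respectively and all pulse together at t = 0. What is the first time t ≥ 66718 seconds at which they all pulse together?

78120 seconds

Joint pulses occur at multiples of LCM(420, 120, 930).
420 = 2^2 × 3 × 5 × 7
120 = 2^3 × 3 × 5
930 = 2 × 3 × 5 × 31
LCM(420, 120, 930) = 2^3 × 3 × 5 × 7 × 31 = 26040.
Smallest multiple of 26040 that is ≥ 66718: ⌈66718/26040⌉ × 26040 = 3 × 26040 = 78120.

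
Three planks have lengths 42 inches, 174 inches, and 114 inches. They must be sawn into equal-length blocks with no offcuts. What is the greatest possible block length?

6 inches

The block length must divide every plank, so the greatest is gcd(42, 174, 114).
42 = 2 × 3 × 7
174 = 2 × 3 × 29
114 = 2 × 3 × 19
gcd(42, 174, 114) = 2 × 3 = 6.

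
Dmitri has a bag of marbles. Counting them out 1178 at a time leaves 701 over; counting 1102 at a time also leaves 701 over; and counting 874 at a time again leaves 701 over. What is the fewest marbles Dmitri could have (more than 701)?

N − 701 must be a common multiple of 1178, 1102, and 874.
1178 = 2 × 19 × 31
1102 = 2 × 19 × 29
874 = 2 × 19 × 23
LCM(1178, 1102, 874) = 2 × 19 × 23 × 29 × 31 = 785726.
Smallest N > 701 is LCM + 701 = 785726 + 701 = 786427.

786427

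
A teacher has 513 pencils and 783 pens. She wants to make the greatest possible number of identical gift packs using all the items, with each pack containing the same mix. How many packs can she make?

27 packs

The pack count must divide each quantity, so the greatest is gcd(513, 783).
513 = 3^3 × 19
783 = 3^3 × 29
gcd(513, 783) = 3^3 = 27.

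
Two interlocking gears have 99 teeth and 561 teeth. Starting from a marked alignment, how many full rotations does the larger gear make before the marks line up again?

They are all back at their starting positions together after one LCM of the periods.
99 = 3^2 × 11
561 = 3 × 11 × 17
LCM(99, 561) = 3^2 × 11 × 17 = 1683.
Rotations for period 561: 1683 / 561 = 3.

3 rotations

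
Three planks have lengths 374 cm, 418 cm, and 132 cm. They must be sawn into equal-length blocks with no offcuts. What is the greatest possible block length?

This is the greatest common divisor of 374, 418, and 132.
374 = 2 × 11 × 17
418 = 2 × 11 × 19
132 = 2^2 × 3 × 11
gcd(374, 418, 132) = 2 × 11 = 22.

22 cm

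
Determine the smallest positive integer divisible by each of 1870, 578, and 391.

731170

1870 = 2 × 5 × 11 × 17
578 = 2 × 17^2
391 = 17 × 23
LCM(1870, 578, 391) = 2 × 5 × 11 × 17^2 × 23 = 731170.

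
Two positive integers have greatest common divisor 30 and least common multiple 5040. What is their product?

151200

For any two positive integers, gcd × lcm = product = 30 × 5040 = 151200.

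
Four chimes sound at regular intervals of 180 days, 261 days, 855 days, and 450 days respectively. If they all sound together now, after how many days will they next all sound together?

They coincide at every common multiple of the periods; the first is the LCM.
180 = 2^2 × 3^2 × 5
261 = 3^2 × 29
855 = 3^2 × 5 × 19
450 = 2 × 3^2 × 5^2
LCM(180, 261, 855, 450) = 2^2 × 3^2 × 5^2 × 19 × 29 = 495900.

495900 days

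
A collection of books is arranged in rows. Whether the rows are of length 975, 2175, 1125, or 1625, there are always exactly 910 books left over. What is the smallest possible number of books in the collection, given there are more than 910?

N − 910 must be a common multiple of 975, 2175, 1125, and 1625.
975 = 3 × 5^2 × 13
2175 = 3 × 5^2 × 29
1125 = 3^2 × 5^3
1625 = 5^3 × 13
LCM(975, 2175, 1125, 1625) = 3^2 × 5^3 × 13 × 29 = 424125.
Smallest N > 910 is LCM + 910 = 424125 + 910 = 425035.

425035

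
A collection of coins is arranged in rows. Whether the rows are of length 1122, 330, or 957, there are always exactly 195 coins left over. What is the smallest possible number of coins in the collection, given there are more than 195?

N − 195 must be a common multiple of 1122, 330, and 957.
1122 = 2 × 3 × 11 × 17
330 = 2 × 3 × 5 × 11
957 = 3 × 11 × 29
LCM(1122, 330, 957) = 2 × 3 × 5 × 11 × 17 × 29 = 162690.
Smallest N > 195 is LCM + 195 = 162690 + 195 = 162885.

162885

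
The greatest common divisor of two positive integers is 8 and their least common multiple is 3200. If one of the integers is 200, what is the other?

For two integers, gcd × lcm = product, so the other is (8 × 3200) / 200 = 25600 / 200 = 128.

128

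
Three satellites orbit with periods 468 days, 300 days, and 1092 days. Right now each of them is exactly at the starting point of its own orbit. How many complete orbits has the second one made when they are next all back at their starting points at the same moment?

273 orbits

The first common completion time is the LCM of the periods.
468 = 2^2 × 3^2 × 13
300 = 2^2 × 3 × 5^2
1092 = 2^2 × 3 × 7 × 13
LCM(468, 300, 1092) = 2^2 × 3^2 × 5^2 × 7 × 13 = 81900.
Orbits for period 300: 81900 / 300 = 273.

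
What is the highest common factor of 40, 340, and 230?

40 = 2^3 × 5
340 = 2^2 × 5 × 17
230 = 2 × 5 × 23
gcd(40, 340, 230) = 2 × 5 = 10.

10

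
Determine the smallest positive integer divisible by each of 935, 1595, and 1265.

935 = 5 × 11 × 17
1595 = 5 × 11 × 29
1265 = 5 × 11 × 23
LCM(935, 1595, 1265) = 5 × 11 × 17 × 23 × 29 = 623645.

623645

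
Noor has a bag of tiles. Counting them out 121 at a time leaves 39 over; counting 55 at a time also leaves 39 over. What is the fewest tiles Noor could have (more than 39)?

N − 39 must be a common multiple of 121 and 55.
121 = 11^2
55 = 5 × 11
LCM(121, 55) = 5 × 11^2 = 605.
Smallest N > 39 is LCM + 39 = 605 + 39 = 644.

644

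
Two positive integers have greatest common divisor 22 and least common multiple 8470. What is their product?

186340

For any two positive integers, gcd × lcm = product = 22 × 8470 = 186340.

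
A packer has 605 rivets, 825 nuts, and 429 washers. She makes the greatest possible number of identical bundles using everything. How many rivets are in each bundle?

55

Number of bundles = gcd(605, 825, 429).
605 = 5 × 11^2
825 = 3 × 5^2 × 11
429 = 3 × 11 × 13
gcd(605, 825, 429) = 11.
rivets per bundle = 605 / 11 = 55.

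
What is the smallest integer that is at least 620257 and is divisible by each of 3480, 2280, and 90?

The integer must be a common multiple of 3480, 2280, and 90, so a multiple of their LCM.
3480 = 2^3 × 3 × 5 × 29
2280 = 2^3 × 3 × 5 × 19
90 = 2 × 3^2 × 5
LCM(3480, 2280, 90) = 2^3 × 3^2 × 5 × 19 × 29 = 198360.
Smallest multiple of 198360 that is ≥ 620257: ⌈620257/198360⌉ × 198360 = 4 × 198360 = 793440.

793440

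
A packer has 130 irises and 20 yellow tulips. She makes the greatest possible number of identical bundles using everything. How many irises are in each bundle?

13

Number of bundles = gcd(130, 20).
130 = 2 × 5 × 13
20 = 2^2 × 5
gcd(130, 20) = 2 × 5 = 10.
irises per bundle = 130 / 10 = 13.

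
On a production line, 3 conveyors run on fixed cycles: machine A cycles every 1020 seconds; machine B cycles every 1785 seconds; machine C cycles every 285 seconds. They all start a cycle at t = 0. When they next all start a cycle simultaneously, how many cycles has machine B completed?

76 cycles

The first common completion time is the LCM of the periods.
1020 = 2^2 × 3 × 5 × 17
1785 = 3 × 5 × 7 × 17
285 = 3 × 5 × 19
LCM(1020, 1785, 285) = 2^2 × 3 × 5 × 7 × 17 × 19 = 135660.
Cycles for period 1785: 135660 / 1785 = 76.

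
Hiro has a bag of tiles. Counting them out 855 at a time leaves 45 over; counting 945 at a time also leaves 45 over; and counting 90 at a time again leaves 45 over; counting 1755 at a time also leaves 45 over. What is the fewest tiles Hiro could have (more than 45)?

466875

N − 45 must be a common multiple of 855, 945, 90, and 1755.
855 = 3^2 × 5 × 19
945 = 3^3 × 5 × 7
90 = 2 × 3^2 × 5
1755 = 3^3 × 5 × 13
LCM(855, 945, 90, 1755) = 2 × 3^3 × 5 × 7 × 13 × 19 = 466830.
Smallest N > 45 is LCM + 45 = 466830 + 45 = 466875.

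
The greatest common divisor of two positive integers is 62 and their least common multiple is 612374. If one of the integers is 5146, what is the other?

For two integers, gcd × lcm = product, so the other is (62 × 612374) / 5146 = 37967188 / 5146 = 7378.

7378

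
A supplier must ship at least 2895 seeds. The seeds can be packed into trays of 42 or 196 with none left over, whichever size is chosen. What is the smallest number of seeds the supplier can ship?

2940

The number of seeds must be a common multiple of 42 and 196, so a multiple of their LCM.
42 = 2 × 3 × 7
196 = 2^2 × 7^2
LCM(42, 196) = 2^2 × 3 × 7^2 = 588.
Smallest multiple of 588 that is ≥ 2895: ⌈2895/588⌉ × 588 = 5 × 588 = 2940.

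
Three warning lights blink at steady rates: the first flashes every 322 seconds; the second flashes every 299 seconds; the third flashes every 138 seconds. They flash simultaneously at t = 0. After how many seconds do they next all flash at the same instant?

12558 seconds

They coincide at every common multiple of the periods; the first is the LCM.
322 = 2 × 7 × 23
299 = 13 × 23
138 = 2 × 3 × 23
LCM(322, 299, 138) = 2 × 3 × 7 × 13 × 23 = 12558.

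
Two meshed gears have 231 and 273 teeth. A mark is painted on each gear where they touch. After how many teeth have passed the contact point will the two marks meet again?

3003 teeth

We need the least common multiple of the intervals.
231 = 3 × 7 × 11
273 = 3 × 7 × 13
LCM(231, 273) = 3 × 7 × 11 × 13 = 3003.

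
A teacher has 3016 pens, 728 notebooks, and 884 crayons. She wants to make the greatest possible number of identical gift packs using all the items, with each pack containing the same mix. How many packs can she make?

The pack count must divide each quantity, so the greatest is gcd(3016, 728, 884).
3016 = 2^3 × 13 × 29
728 = 2^3 × 7 × 13
884 = 2^2 × 13 × 17
gcd(3016, 728, 884) = 2^2 × 13 = 52.

52 packs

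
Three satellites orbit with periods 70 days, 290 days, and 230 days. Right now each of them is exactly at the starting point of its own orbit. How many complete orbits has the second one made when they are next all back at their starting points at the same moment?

161 orbits

They are all back at their starting positions together after one LCM of the periods.
70 = 2 × 5 × 7
290 = 2 × 5 × 29
230 = 2 × 5 × 23
LCM(70, 290, 230) = 2 × 5 × 7 × 23 × 29 = 46690.
Orbits for period 290: 46690 / 290 = 161.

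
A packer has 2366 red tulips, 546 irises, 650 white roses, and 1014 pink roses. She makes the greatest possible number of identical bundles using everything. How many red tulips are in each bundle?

Number of bundles = gcd(2366, 546, 650, 1014).
2366 = 2 × 7 × 13^2
546 = 2 × 3 × 7 × 13
650 = 2 × 5^2 × 13
1014 = 2 × 3 × 13^2
gcd(2366, 546, 650, 1014) = 2 × 13 = 26.
red tulips per bundle = 2366 / 26 = 91.

91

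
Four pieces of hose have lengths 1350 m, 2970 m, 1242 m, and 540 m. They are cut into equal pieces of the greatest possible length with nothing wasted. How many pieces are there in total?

Piece length = gcd(1350, 2970, 1242, 540).
1350 = 2 × 3^3 × 5^2
2970 = 2 × 3^3 × 5 × 11
1242 = 2 × 3^3 × 23
540 = 2^2 × 3^3 × 5
gcd(1350, 2970, 1242, 540) = 2 × 3^3 = 54.
Total pieces = 1350/54 + 2970/54 + 1242/54 + 540/54 = 25 + 55 + 23 + 10 = 113.

113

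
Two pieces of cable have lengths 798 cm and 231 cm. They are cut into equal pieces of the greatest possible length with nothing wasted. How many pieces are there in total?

49

Piece length = gcd(798, 231).
798 = 2 × 3 × 7 × 19
231 = 3 × 7 × 11
gcd(798, 231) = 3 × 7 = 21.
Total pieces = 798/21 + 231/21 = 38 + 11 = 49.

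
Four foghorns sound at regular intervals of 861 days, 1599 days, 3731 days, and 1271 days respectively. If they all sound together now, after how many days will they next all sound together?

The first simultaneous occurrence is after LCM of the individual periods.
861 = 3 × 7 × 41
1599 = 3 × 13 × 41
3731 = 7 × 13 × 41
1271 = 31 × 41
LCM(861, 1599, 3731, 1271) = 3 × 7 × 13 × 31 × 41 = 346983.

346983 days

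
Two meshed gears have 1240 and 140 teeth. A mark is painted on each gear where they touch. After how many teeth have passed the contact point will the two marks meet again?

They coincide at every common multiple of the periods; the first is the LCM.
1240 = 2^3 × 5 × 31
140 = 2^2 × 5 × 7
LCM(1240, 140) = 2^3 × 5 × 7 × 31 = 8680.

8680 teeth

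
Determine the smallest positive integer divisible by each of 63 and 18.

126

63 = 3^2 × 7
18 = 2 × 3^2
LCM(63, 18) = 2 × 3^2 × 7 = 126.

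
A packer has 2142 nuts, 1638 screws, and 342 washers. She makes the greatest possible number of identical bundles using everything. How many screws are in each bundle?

91

Number of bundles = gcd(2142, 1638, 342).
2142 = 2 × 3^2 × 7 × 17
1638 = 2 × 3^2 × 7 × 13
342 = 2 × 3^2 × 19
gcd(2142, 1638, 342) = 2 × 3^2 = 18.
screws per bundle = 1638 / 18 = 91.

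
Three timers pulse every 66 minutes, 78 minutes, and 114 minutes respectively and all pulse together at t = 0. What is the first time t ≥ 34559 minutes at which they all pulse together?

48906 minutes

Joint pulses occur at multiples of LCM(66, 78, 114).
66 = 2 × 3 × 11
78 = 2 × 3 × 13
114 = 2 × 3 × 19
LCM(66, 78, 114) = 2 × 3 × 11 × 13 × 19 = 16302.
Smallest multiple of 16302 that is ≥ 34559: ⌈34559/16302⌉ × 16302 = 3 × 16302 = 48906.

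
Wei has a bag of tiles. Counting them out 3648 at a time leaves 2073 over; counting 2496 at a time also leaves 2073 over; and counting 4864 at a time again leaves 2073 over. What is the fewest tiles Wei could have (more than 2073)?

N − 2073 must be a common multiple of 3648, 2496, and 4864.
3648 = 2^6 × 3 × 19
2496 = 2^6 × 3 × 13
4864 = 2^8 × 19
LCM(3648, 2496, 4864) = 2^8 × 3 × 13 × 19 = 189696.
Smallest N > 2073 is LCM + 2073 = 189696 + 2073 = 191769.

191769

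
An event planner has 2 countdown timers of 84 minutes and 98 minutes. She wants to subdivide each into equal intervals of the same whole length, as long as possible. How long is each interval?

By the Euclidean algorithm:
98 = 1 × 84 + 14
84 = 6 × 14 + 0
gcd(84, 98) = 14.

14 minutes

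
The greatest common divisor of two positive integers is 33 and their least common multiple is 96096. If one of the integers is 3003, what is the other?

For two integers, gcd × lcm = product, so the other is (33 × 96096) / 3003 = 3171168 / 3003 = 1056.

1056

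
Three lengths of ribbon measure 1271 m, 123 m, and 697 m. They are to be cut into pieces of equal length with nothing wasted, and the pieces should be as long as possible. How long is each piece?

Each piece length must divide every original length, so the longest possible is gcd(1271, 123, 697).
1271 = 31 × 41
123 = 3 × 41
697 = 17 × 41
gcd(1271, 123, 697) = 41.

41 m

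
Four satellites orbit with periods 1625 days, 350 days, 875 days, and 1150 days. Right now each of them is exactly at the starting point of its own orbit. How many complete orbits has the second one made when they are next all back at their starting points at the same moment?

All finish a whole number of cycles simultaneously at t = LCM of the periods.
1625 = 5^3 × 13
350 = 2 × 5^2 × 7
875 = 5^3 × 7
1150 = 2 × 5^2 × 23
LCM(1625, 350, 875, 1150) = 2 × 5^3 × 7 × 13 × 23 = 523250.
Orbits for period 350: 523250 / 350 = 1495.

1495 orbits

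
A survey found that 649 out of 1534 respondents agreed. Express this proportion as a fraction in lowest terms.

649 = 11 × 59
1534 = 2 × 13 × 59
gcd(649, 1534) = 59.
Divide numerator and denominator by 59: 649/1534 = 11/26.

11/26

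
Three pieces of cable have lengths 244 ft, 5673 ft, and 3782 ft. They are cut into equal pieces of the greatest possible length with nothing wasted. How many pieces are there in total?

Piece length = gcd(244, 5673, 3782).
244 = 2^2 × 61
5673 = 3 × 31 × 61
3782 = 2 × 31 × 61
gcd(244, 5673, 3782) = 61.
Total pieces = 244/61 + 5673/61 + 3782/61 = 4 + 93 + 62 = 159.

159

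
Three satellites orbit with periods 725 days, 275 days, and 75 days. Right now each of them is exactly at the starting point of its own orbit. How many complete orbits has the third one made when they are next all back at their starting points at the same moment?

319 orbits

They are all back at their starting positions together after one LCM of the periods.
725 = 5^2 × 29
275 = 5^2 × 11
75 = 3 × 5^2
LCM(725, 275, 75) = 3 × 5^2 × 11 × 29 = 23925.
Orbits for period 75: 23925 / 75 = 319.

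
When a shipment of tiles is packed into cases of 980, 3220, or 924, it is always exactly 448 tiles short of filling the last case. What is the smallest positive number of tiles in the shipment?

Being 448 short of a full case of size k means N ≡ −448 (mod k), i.e. N + 448 is a multiple of each size.
980 = 2^2 × 5 × 7^2
3220 = 2^2 × 5 × 7 × 23
924 = 2^2 × 3 × 7 × 11
LCM(980, 3220, 924) = 2^2 × 3 × 5 × 7^2 × 11 × 23 = 743820.
Smallest positive N is 743820 − 448 = 743372.

743372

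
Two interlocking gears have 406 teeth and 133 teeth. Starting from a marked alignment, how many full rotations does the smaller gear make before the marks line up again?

The first common completion time is the LCM of the periods.
406 = 2 × 7 × 29
133 = 7 × 19
LCM(406, 133) = 2 × 7 × 19 × 29 = 7714.
Rotations for period 133: 7714 / 133 = 58.

58 rotations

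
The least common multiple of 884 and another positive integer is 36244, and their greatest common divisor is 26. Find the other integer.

1066

gcd × lcm = product of the two integers, so the other integer is (26 × 36244) / 884 = 1066.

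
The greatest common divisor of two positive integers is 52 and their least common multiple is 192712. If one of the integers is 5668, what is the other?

1768

For two integers, gcd × lcm = product, so the other is (52 × 192712) / 5668 = 10021024 / 5668 = 1768.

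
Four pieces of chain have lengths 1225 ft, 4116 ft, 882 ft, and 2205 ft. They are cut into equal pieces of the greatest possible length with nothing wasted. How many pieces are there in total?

Piece length = gcd(1225, 4116, 882, 2205).
1225 = 5^2 × 7^2
4116 = 2^2 × 3 × 7^3
882 = 2 × 3^2 × 7^2
2205 = 3^2 × 5 × 7^2
gcd(1225, 4116, 882, 2205) = 7^2 = 49.
Total pieces = 1225/49 + 4116/49 + 882/49 + 2205/49 = 25 + 84 + 18 + 45 = 172.

172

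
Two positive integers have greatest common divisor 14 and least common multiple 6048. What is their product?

84672

For any two positive integers, gcd × lcm = product = 14 × 6048 = 84672.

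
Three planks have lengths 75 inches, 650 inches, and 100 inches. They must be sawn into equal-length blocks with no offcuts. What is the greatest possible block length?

This is the greatest common divisor of 75, 650, and 100.
75 = 3 × 5^2
650 = 2 × 5^2 × 13
100 = 2^2 × 5^2
gcd(75, 650, 100) = 5^2 = 25.

25 inches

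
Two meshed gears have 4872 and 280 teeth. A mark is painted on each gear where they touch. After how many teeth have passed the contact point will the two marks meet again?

We need the least common multiple of the intervals.
4872 = 2^3 × 3 × 7 × 29
280 = 2^3 × 5 × 7
LCM(4872, 280) = 2^3 × 3 × 5 × 7 × 29 = 24360.

24360 teeth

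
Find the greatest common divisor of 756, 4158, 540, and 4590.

54

756 = 2^2 × 3^3 × 7
4158 = 2 × 3^3 × 7 × 11
540 = 2^2 × 3^3 × 5
4590 = 2 × 3^3 × 5 × 17
gcd(756, 4158, 540, 4590) = 2 × 3^3 = 54.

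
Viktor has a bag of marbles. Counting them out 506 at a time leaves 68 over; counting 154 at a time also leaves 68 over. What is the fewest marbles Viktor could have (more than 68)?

N − 68 must be a common multiple of 506 and 154.
506 = 2 × 11 × 23
154 = 2 × 7 × 11
LCM(506, 154) = 2 × 7 × 11 × 23 = 3542.
Smallest N > 68 is LCM + 68 = 3542 + 68 = 3610.

3610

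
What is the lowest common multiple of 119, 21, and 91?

119 = 7 × 17
21 = 3 × 7
91 = 7 × 13
LCM(119, 21, 91) = 3 × 7 × 13 × 17 = 4641.

4641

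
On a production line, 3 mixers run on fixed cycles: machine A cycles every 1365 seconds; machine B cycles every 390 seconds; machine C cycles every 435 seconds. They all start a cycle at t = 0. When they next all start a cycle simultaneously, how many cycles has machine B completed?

All finish a whole number of cycles simultaneously at t = LCM of the periods.
1365 = 3 × 5 × 7 × 13
390 = 2 × 3 × 5 × 13
435 = 3 × 5 × 29
LCM(1365, 390, 435) = 2 × 3 × 5 × 7 × 13 × 29 = 79170.
Cycles for period 390: 79170 / 390 = 203.

203 cycles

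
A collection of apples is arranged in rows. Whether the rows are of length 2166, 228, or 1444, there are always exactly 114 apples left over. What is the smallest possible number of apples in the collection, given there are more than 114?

N − 114 must be a common multiple of 2166, 228, and 1444.
2166 = 2 × 3 × 19^2
228 = 2^2 × 3 × 19
1444 = 2^2 × 19^2
LCM(2166, 228, 1444) = 2^2 × 3 × 19^2 = 4332.
Smallest N > 114 is LCM + 114 = 4332 + 114 = 4446.

4446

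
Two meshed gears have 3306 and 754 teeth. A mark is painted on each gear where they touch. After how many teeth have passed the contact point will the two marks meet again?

The first simultaneous occurrence is after LCM of the individual periods.
3306 = 2 × 3 × 19 × 29
754 = 2 × 13 × 29
LCM(3306, 754) = 2 × 3 × 13 × 19 × 29 = 42978.

42978 teeth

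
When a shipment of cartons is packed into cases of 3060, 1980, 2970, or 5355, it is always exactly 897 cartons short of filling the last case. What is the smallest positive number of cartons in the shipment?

Being 897 short of a full case of size k means N ≡ −897 (mod k), i.e. N + 897 is a multiple of each size.
3060 = 2^2 × 3^2 × 5 × 17
1980 = 2^2 × 3^2 × 5 × 11
2970 = 2 × 3^3 × 5 × 11
5355 = 3^2 × 5 × 7 × 17
LCM(3060, 1980, 2970, 5355) = 2^2 × 3^3 × 5 × 7 × 11 × 17 = 706860.
Smallest positive N is 706860 − 897 = 705963.

705963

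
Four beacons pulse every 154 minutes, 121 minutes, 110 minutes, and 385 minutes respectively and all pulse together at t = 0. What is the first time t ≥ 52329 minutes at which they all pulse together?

59290 minutes

Joint pulses occur at multiples of LCM(154, 121, 110, 385).
154 = 2 × 7 × 11
121 = 11^2
110 = 2 × 5 × 11
385 = 5 × 7 × 11
LCM(154, 121, 110, 385) = 2 × 5 × 7 × 11^2 = 8470.
Smallest multiple of 8470 that is ≥ 52329: ⌈52329/8470⌉ × 8470 = 7 × 8470 = 59290.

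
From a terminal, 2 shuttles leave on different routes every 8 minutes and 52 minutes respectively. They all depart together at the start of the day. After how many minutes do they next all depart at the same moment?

They coincide at every common multiple of the periods; the first is the LCM.
8 = 2^3
52 = 2^2 × 13
LCM(8, 52) = 2^3 × 13 = 104.

104 minutes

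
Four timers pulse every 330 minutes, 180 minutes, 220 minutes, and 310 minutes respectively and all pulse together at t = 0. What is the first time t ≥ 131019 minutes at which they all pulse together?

184140 minutes

Joint pulses occur at multiples of LCM(330, 180, 220, 310).
330 = 2 × 3 × 5 × 11
180 = 2^2 × 3^2 × 5
220 = 2^2 × 5 × 11
310 = 2 × 5 × 31
LCM(330, 180, 220, 310) = 2^2 × 3^2 × 5 × 11 × 31 = 61380.
Smallest multiple of 61380 that is ≥ 131019: ⌈131019/61380⌉ × 61380 = 3 × 61380 = 184140.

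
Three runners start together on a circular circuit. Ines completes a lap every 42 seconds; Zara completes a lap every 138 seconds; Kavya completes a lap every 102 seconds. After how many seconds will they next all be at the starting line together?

We need the least common multiple of the intervals.
42 = 2 × 3 × 7
138 = 2 × 3 × 23
102 = 2 × 3 × 17
LCM(42, 138, 102) = 2 × 3 × 7 × 17 × 23 = 16422.

16422 seconds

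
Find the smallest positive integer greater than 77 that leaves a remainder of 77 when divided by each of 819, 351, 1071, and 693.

459536

N − 77 must be a common multiple of 819, 351, 1071, and 693.
819 = 3^2 × 7 × 13
351 = 3^3 × 13
1071 = 3^2 × 7 × 17
693 = 3^2 × 7 × 11
LCM(819, 351, 1071, 693) = 3^3 × 7 × 11 × 13 × 17 = 459459.
Smallest N > 77 is LCM + 77 = 459459 + 77 = 459536.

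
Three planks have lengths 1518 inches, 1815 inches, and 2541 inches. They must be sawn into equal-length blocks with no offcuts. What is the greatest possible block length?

33 inches

This is the greatest common divisor of 1518, 1815, and 2541.
1518 = 2 × 3 × 11 × 23
1815 = 3 × 5 × 11^2
2541 = 3 × 7 × 11^2
gcd(1518, 1815, 2541) = 3 × 11 = 33.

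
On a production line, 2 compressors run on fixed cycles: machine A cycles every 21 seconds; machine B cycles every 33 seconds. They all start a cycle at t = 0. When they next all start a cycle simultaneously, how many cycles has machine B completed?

All finish a whole number of cycles simultaneously at t = LCM of the periods.
21 = 3 × 7
33 = 3 × 11
LCM(21, 33) = 3 × 7 × 11 = 231.
Cycles for period 33: 231 / 33 = 7.

7 cycles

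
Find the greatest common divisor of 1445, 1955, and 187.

1445 = 5 × 17^2
1955 = 5 × 17 × 23
187 = 11 × 17
gcd(1445, 1955, 187) = 17.

17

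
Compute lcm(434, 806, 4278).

434 = 2 × 7 × 31
806 = 2 × 13 × 31
4278 = 2 × 3 × 23 × 31
LCM(434, 806, 4278) = 2 × 3 × 7 × 13 × 23 × 31 = 389298.

389298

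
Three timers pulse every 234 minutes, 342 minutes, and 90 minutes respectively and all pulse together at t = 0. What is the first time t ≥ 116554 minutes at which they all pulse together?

133380 minutes

Joint pulses occur at multiples of LCM(234, 342, 90).
234 = 2 × 3^2 × 13
342 = 2 × 3^2 × 19
90 = 2 × 3^2 × 5
LCM(234, 342, 90) = 2 × 3^2 × 5 × 13 × 19 = 22230.
Smallest multiple of 22230 that is ≥ 116554: ⌈116554/22230⌉ × 22230 = 6 × 22230 = 133380.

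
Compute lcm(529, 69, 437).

30153

529 = 23^2
69 = 3 × 23
437 = 19 × 23
LCM(529, 69, 437) = 3 × 19 × 23^2 = 30153.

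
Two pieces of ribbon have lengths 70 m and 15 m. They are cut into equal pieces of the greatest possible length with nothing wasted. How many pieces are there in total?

Piece length = gcd(70, 15).
70 = 2 × 5 × 7
15 = 3 × 5
gcd(70, 15) = 5.
Total pieces = 70/5 + 15/5 = 14 + 3 = 17.

17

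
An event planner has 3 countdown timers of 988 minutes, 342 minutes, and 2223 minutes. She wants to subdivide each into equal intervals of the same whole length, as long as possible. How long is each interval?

19 minutes

The interval must divide each timer length; the longest such is the gcd.
988 = 2^2 × 13 × 19
342 = 2 × 3^2 × 19
2223 = 3^2 × 13 × 19
gcd(988, 342, 2223) = 19.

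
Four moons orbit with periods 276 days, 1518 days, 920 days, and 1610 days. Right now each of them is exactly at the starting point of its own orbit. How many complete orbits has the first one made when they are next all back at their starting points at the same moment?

770 orbits

They are all back at their starting positions together after one LCM of the periods.
276 = 2^2 × 3 × 23
1518 = 2 × 3 × 11 × 23
920 = 2^3 × 5 × 23
1610 = 2 × 5 × 7 × 23
LCM(276, 1518, 920, 1610) = 2^3 × 3 × 5 × 7 × 11 × 23 = 212520.
Orbits for period 276: 212520 / 276 = 770.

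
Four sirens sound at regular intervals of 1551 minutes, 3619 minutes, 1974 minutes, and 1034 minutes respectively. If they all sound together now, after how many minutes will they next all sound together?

21714 minutes

The first simultaneous occurrence is after LCM of the individual periods.
1551 = 3 × 11 × 47
3619 = 7 × 11 × 47
1974 = 2 × 3 × 7 × 47
1034 = 2 × 11 × 47
LCM(1551, 3619, 1974, 1034) = 2 × 3 × 7 × 11 × 47 = 21714.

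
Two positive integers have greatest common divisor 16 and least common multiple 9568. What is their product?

For any two positive integers, gcd × lcm = product = 16 × 9568 = 153088.

153088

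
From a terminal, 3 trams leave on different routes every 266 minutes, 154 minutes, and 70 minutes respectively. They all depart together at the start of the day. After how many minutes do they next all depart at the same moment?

14630 minutes

We need the least common multiple of the intervals.
266 = 2 × 7 × 19
154 = 2 × 7 × 11
70 = 2 × 5 × 7
LCM(266, 154, 70) = 2 × 5 × 7 × 11 × 19 = 14630.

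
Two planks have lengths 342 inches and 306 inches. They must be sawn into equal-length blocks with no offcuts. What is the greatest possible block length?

18 inches

This is the greatest common divisor of 342 and 306.
342 = 2 × 3^2 × 19
306 = 2 × 3^2 × 17
gcd(342, 306) = 2 × 3^2 = 18.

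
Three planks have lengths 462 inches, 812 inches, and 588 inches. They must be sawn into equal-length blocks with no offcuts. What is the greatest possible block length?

14 inches

This is the greatest common divisor of 462, 812, and 588.
462 = 2 × 3 × 7 × 11
812 = 2^2 × 7 × 29
588 = 2^2 × 3 × 7^2
gcd(462, 812, 588) = 2 × 7 = 14.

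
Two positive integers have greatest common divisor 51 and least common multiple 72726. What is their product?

3709026

For any two positive integers, gcd × lcm = product = 51 × 72726 = 3709026.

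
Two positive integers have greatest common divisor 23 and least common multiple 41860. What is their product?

962780

For any two positive integers, gcd × lcm = product = 23 × 41860 = 962780.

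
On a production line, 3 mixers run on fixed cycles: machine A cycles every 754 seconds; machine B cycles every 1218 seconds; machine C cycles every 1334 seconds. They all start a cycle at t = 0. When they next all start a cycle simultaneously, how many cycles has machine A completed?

They are all back at their starting positions together after one LCM of the periods.
754 = 2 × 13 × 29
1218 = 2 × 3 × 7 × 29
1334 = 2 × 23 × 29
LCM(754, 1218, 1334) = 2 × 3 × 7 × 13 × 23 × 29 = 364182.
Cycles for period 754: 364182 / 754 = 483.

483 cycles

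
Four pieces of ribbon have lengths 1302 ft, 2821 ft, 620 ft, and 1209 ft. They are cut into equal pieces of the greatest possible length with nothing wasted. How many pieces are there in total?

Piece length = gcd(1302, 2821, 620, 1209).
1302 = 2 × 3 × 7 × 31
2821 = 7 × 13 × 31
620 = 2^2 × 5 × 31
1209 = 3 × 13 × 31
gcd(1302, 2821, 620, 1209) = 31.
Total pieces = 1302/31 + 2821/31 + 620/31 + 1209/31 = 42 + 91 + 20 + 39 = 192.

192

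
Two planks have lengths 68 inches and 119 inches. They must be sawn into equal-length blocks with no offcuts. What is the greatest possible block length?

This is the greatest common divisor of 68 and 119.
68 = 2^2 × 17
119 = 7 × 17
gcd(68, 119) = 17.

17 inches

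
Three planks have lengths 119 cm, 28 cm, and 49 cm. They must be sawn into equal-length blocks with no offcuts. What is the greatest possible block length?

7 cm

The block length must divide every plank, so the greatest is gcd(119, 28, 49).
119 = 7 × 17
28 = 2^2 × 7
49 = 7^2
gcd(119, 28, 49) = 7.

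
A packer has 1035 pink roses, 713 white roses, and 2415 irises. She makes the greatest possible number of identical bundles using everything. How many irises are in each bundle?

105

Number of bundles = gcd(1035, 713, 2415).
1035 = 3^2 × 5 × 23
713 = 23 × 31
2415 = 3 × 5 × 7 × 23
gcd(1035, 713, 2415) = 23.
irises per bundle = 2415 / 23 = 105.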